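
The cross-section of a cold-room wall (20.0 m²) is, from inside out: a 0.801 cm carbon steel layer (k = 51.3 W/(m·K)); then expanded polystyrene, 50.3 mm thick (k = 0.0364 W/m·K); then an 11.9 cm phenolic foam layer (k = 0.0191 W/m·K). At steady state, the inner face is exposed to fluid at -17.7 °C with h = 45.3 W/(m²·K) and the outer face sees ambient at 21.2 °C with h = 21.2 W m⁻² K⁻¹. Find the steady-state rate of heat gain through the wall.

Q = 101 W

Treat each layer as a resistance in series:
  R_conv,in = 1/(hA) = 1/(45.3·20.0) = 0.001104 K/W
  R_carbon steel = L/(kA) = 0.00801/(51.3·20.0) = 7.807×10^-6 K/W
  R_expanded polystyrene = L/(kA) = 0.0503/(0.0364·20.0) = 0.06909 K/W
  R_phenolic foam = L/(kA) = 0.119/(0.0191·20.0) = 0.3115 K/W
  R_conv,out = 1/(hA) = 1/(21.2·20.0) = 0.002358 K/W
ΣR = 0.001104 + 7.807×10^-6 + 0.06909 + 0.3115 + 0.002358 = 0.3841 K/W
Q = ΔT/ΣR = (-17.7 °C − 21.2 °C)/0.3841 = -101 W
(Negative Q ⇒ heat flows inward; heat gain = 101 W.)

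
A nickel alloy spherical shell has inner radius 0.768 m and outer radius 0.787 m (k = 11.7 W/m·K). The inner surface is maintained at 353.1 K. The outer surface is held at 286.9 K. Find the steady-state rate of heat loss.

Q = 4πk·ΔT/(1/r₁ − 1/r₂) = 4π × 11.7 × 66.2 / (1/0.768 − 1/0.787) = 3.10×10^5 W

Q = 3.10×10^5 W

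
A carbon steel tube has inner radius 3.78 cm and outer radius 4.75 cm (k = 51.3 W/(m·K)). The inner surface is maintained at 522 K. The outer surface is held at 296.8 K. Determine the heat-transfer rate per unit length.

Q' = 3.18×10^5 W/m

Q' = 2πk·ΔT/ln(r₂/r₁) = 2π × 51.3 × 225.2 / ln(0.0475/0.0378) = 3.18×10^5 W/m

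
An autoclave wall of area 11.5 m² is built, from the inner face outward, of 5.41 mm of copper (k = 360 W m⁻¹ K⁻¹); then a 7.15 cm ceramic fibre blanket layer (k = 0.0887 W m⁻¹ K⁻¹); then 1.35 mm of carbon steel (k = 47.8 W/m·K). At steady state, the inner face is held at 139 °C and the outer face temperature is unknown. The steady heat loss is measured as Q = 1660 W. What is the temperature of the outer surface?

T_out = 22.6 °C

Sum the resistances:
  R_copper = L/(kA) = 0.00541/(360·11.5) = 1.307×10^-6 K/W
  R_ceramic fibre blanket = L/(kA) = 0.0715/(0.0887·11.5) = 0.07009 K/W
  R_carbon steel = L/(kA) = 0.00135/(47.8·11.5) = 2.456×10^-6 K/W
ΣR = 0.07010 K/W
ΔT = Q·ΣR = 1660 × 0.07010 = 116.4 K
Heat flows outward, so T_out = T_in − ΔT = 139 − 116.4 = 22.6 °C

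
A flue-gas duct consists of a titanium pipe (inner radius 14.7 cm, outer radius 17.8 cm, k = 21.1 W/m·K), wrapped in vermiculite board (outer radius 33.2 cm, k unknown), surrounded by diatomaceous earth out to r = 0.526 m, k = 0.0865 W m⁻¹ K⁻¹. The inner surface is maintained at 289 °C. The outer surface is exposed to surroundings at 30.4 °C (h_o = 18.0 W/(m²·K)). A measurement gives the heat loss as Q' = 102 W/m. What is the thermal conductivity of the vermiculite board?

k = 0.0594 W/m·K

ΣR = ΔT/Q' = |289 − 30.4|/102 = 2.535 m·K/W
Known resistances:
  R'_titanium = ln(0.178/0.147)/(2πk) = 0.1914/(2π·21.1) = 0.001443 m·K/W
  R'_diatomaceous earth = ln(0.526/0.332)/(2πk) = 0.4602/(2π·0.0865) = 0.8467 m·K/W
  R'_conv,out = 1/(2πr h) = 1/(2π·0.526·18.0) = 0.01681 m·K/W
R_vermiculite board = ΣR − ΣR_known = 2.535 − 0.8650 = 1.670 m·K/W
ln(r₂/r₁)/(2πk) = 1.670 ⇒ k = 0.6234/(2π·1.670) = 0.0594 W/m·K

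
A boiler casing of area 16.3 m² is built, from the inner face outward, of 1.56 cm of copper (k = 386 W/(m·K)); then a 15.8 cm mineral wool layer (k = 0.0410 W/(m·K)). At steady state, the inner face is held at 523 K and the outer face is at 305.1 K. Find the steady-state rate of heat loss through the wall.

Q = 922 W

Treat each layer as a resistance in series:
  R_copper = L/(kA) = 0.0156/(386·16.3) = 2.479×10^-6 K/W
  R_mineral wool = L/(kA) = 0.158/(0.0410·16.3) = 0.2364 K/W
ΣR = 2.479×10^-6 + 0.2364 = 0.2364 K/W
Q = ΔT/ΣR = (523 K − 305.1 K)/0.2364 = 922 W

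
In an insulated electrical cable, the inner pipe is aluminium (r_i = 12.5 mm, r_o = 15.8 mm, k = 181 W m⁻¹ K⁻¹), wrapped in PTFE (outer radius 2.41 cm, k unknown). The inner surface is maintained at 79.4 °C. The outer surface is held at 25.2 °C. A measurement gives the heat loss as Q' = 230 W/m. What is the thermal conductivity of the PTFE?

k = 0.285 W/m·K

ΣR = ΔT/Q' = |79.4 − 25.2|/230 = 0.2357 m·K/W
Known resistances:
  R'_aluminium = ln(0.0158/0.0125)/(2πk) = 0.2343/(2π·181) = 2.060×10^-4 m·K/W
R_PTFE = ΣR − ΣR_known = 0.2357 − 2.060×10^-4 = 0.2355 m·K/W
ln(r₂/r₁)/(2πk) = 0.2355 ⇒ k = 0.4222/(2π·0.2355) = 0.285 W/m·K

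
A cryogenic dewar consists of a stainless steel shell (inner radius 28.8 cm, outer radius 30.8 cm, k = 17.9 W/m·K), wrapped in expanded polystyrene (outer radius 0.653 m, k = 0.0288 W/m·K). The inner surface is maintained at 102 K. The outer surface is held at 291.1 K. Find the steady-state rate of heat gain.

Series thermal resistances, inner to outer:
  R_stainless steel = (1/0.288 − 1/0.308)/(4πk) = 0.2255/(4π·17.9) = 0.001002 K/W
  R_expanded polystyrene = (1/0.308 − 1/0.653)/(4πk) = 1.715/(4π·0.0288) = 4.740 K/W
ΣR = 0.001002 + 4.740 = 4.741 K/W
Q = ΔT/ΣR = (102 K − 291.1 K)/4.741 = -39.9 W
(Negative Q ⇒ heat flows inward; heat gain = 39.9 W.)

Q = 39.9 W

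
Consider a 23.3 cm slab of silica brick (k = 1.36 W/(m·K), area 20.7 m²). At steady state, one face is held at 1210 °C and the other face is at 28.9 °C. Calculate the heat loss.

Q = kA·ΔT/L = 1.36 × 20.7 × |1210 °C − 28.9 °C| / 0.233 = 1.43×10^5 W

Q = 1.43×10^5 W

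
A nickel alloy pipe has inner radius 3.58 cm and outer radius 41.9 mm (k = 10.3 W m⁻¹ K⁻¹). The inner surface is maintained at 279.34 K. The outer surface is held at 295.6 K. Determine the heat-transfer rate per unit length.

Q' = 2πk·ΔT/ln(r₂/r₁) = 2π × 10.3 × 16.26 / ln(0.0419/0.0358) = 6690 W/m

Q' = 6.69 kW/m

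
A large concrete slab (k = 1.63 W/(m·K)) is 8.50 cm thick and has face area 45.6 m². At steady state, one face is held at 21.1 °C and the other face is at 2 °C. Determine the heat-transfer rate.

Q = 16.7 kW

Q = kA·ΔT/L = 1.63 × 45.6 × |21.1 °C − 2 °C| / 0.0850 = 16700 W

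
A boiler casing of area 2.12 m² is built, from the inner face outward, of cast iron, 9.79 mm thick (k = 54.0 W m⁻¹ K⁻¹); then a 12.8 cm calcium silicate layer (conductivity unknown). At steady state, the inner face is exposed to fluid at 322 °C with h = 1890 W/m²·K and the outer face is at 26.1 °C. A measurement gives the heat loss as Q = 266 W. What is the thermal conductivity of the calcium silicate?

k = 0.0543 W/m·K

ΣR = ΔT/Q = |322 − 26.1|/266 = 1.112 K/W
Known resistances:
  R_conv,in = 1/(hA) = 1/(1890·2.12) = 2.496×10^-4 K/W
  R_cast iron = L/(kA) = 0.00979/(54.0·2.12) = 8.552×10^-5 K/W
R_calcium silicate = ΣR − ΣR_known = 1.112 − 3.351×10^-4 = 1.112 K/W
L/(kA) = 1.112 ⇒ k = 0.128/(1.112·2.12) = 0.0543 W/m·K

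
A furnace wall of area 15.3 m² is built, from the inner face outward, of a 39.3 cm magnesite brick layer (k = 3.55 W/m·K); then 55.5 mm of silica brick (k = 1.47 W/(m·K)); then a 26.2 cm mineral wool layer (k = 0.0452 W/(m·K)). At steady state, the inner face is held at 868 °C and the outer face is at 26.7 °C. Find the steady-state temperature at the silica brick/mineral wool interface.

Resistance network (inner→outer):
  R_magnesite brick = L/(kA) = 0.393/(3.55·15.3) = 0.007236 K/W
  R_silica brick = L/(kA) = 0.0555/(1.47·15.3) = 0.002468 K/W
  R_mineral wool = L/(kA) = 0.262/(0.0452·15.3) = 0.3789 K/W
ΣR = 0.007236 + 0.002468 + 0.3789 = 0.3886 K/W
Q = ΔT/ΣR = (868 °C − 26.7 °C)/0.3886 = 2165 W
From the inner boundary to the silica brick/mineral wool interface, ΣR_partial = 0.009704 K/W.
T_interface = T_in − Q·ΣR_partial = 868 °C − (2165)(0.009704) = 847 °C

T = 847 °C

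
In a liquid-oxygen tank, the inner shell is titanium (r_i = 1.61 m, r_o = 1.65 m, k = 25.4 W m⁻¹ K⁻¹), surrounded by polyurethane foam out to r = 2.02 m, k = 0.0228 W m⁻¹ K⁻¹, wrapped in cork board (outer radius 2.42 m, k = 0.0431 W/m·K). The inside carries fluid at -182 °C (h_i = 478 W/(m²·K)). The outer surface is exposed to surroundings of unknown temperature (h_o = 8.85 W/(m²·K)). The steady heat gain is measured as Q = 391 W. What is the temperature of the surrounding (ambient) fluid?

Series resistances:
  R_conv,in = 1/(4πr²h) = 1/(4π·1.61²·478) = 6.423×10^-5 K/W
  R_titanium = (1/1.61 − 1/1.65)/(4πk) = 0.01506/(4π·25.4) = 4.717×10^-5 K/W
  R_polyurethane foam = (1/1.65 − 1/2.02)/(4πk) = 0.1110/(4π·0.0228) = 0.3875 K/W
  R_cork board = (1/2.02 − 1/2.42)/(4πk) = 0.08183/(4π·0.0431) = 0.1511 K/W
  R_conv,out = 1/(4πr²h) = 1/(4π·2.42²·8.85) = 0.001535 K/W
ΣR = 0.5402 K/W
ΔT = Q·ΣR = 391 × 0.5402 = 211.2 K
Heat flows inward, so T_out = T_in + ΔT = -182 + 211.2 = 29.2 °C

T_out = 29.2 °C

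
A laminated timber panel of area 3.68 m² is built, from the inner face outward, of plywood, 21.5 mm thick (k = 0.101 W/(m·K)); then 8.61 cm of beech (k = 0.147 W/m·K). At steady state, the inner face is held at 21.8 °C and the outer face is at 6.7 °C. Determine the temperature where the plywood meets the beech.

T = 17.8 °C

Resistance network (inner→outer):
  R_plywood = L/(kA) = 0.0215/(0.101·3.68) = 0.05785 K/W
  R_beech = L/(kA) = 0.0861/(0.147·3.68) = 0.1592 K/W
ΣR = 0.05785 + 0.1592 = 0.2171 K/W
Q = ΔT/ΣR = (21.8 °C − 6.7 °C)/0.2171 = 69.55 W
From the inner boundary to the plywood/beech interface, ΣR_partial = 0.05785 K/W.
T_interface = T_in − Q·ΣR_partial = 21.8 °C − (69.55)(0.05785) = 17.8 °C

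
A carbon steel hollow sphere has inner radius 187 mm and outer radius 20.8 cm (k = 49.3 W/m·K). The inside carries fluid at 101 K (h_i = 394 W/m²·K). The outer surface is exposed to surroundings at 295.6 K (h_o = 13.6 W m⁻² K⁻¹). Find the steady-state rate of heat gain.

Q = 1370 W

Treat each layer as a resistance in series:
  R_conv,in = 1/(4πr²h) = 1/(4π·0.187²·394) = 0.005776 K/W
  R_carbon steel = (1/0.187 − 1/0.208)/(4πk) = 0.5399/(4π·49.3) = 8.715×10^-4 K/W
  R_conv,out = 1/(4πr²h) = 1/(4π·0.208²·13.6) = 0.1352 K/W
ΣR = 0.005776 + 8.715×10^-4 + 0.1352 = 0.1418 K/W
Q = ΔT/ΣR = (101 K − 295.6 K)/0.1418 = -1370 W
(Negative Q ⇒ heat flows inward; heat gain = 1370 W.)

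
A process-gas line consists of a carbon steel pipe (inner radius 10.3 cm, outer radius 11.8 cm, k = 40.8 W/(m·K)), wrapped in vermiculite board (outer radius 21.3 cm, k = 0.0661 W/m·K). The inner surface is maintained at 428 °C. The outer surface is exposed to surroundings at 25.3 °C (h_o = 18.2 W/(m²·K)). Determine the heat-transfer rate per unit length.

Q' = 275 W/m

Series thermal resistances, inner to outer:
  R'_carbon steel = ln(0.118/0.103)/(2πk) = 0.1360/(2π·40.8) = 5.303×10^-4 m·K/W
  R'_vermiculite board = ln(0.213/0.118)/(2πk) = 0.5906/(2π·0.0661) = 1.422 m·K/W
  R'_conv,out = 1/(2πr h) = 1/(2π·0.213·18.2) = 0.04106 m·K/W
ΣR = 5.303×10^-4 + 1.422 + 0.04106 = 1.464 m·K/W
Q' = ΔT/ΣR = (428 °C − 25.3 °C)/1.464 = 275 W/m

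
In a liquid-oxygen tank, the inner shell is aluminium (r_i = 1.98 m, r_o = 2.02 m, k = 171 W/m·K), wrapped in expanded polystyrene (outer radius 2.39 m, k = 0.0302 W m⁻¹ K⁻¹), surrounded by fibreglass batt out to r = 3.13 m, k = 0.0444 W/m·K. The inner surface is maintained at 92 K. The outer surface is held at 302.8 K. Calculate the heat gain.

Treat each layer as a resistance in series:
  R_aluminium = (1/1.98 − 1/2.02)/(4πk) = 0.01000/(4π·171) = 4.654×10^-6 K/W
  R_expanded polystyrene = (1/2.02 − 1/2.39)/(4πk) = 0.07664/(4π·0.0302) = 0.2019 K/W
  R_fibreglass batt = (1/2.39 − 1/3.13)/(4πk) = 0.09892/(4π·0.0444) = 0.1773 K/W
ΣR = 4.654×10^-6 + 0.2019 + 0.1773 = 0.3792 K/W
Q = ΔT/ΣR = (92 K − 302.8 K)/0.3792 = -556 W
(Negative Q ⇒ heat flows inward; heat gain = 556 W.)

Q = 556 W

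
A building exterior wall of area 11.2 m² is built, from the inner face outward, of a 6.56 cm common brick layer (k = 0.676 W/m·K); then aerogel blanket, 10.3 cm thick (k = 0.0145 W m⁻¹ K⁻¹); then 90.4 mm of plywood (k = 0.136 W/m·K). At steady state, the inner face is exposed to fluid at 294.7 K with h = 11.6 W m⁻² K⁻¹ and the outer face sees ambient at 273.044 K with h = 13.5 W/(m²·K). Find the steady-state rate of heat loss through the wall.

Treat each layer as a resistance in series:
  R_conv,in = 1/(hA) = 1/(11.6·11.2) = 0.007697 K/W
  R_common brick = L/(kA) = 0.0656/(0.676·11.2) = 0.008664 K/W
  R_aerogel blanket = L/(kA) = 0.103/(0.0145·11.2) = 0.6342 K/W
  R_plywood = L/(kA) = 0.0904/(0.136·11.2) = 0.05935 K/W
  R_conv,out = 1/(hA) = 1/(13.5·11.2) = 0.006614 K/W
ΣR = 0.007697 + 0.008664 + 0.6342 + 0.05935 + 0.006614 = 0.7165 K/W
Q = ΔT/ΣR = (294.7 K − 273.044 K)/0.7165 = 30.2 W

Q = 30.2 W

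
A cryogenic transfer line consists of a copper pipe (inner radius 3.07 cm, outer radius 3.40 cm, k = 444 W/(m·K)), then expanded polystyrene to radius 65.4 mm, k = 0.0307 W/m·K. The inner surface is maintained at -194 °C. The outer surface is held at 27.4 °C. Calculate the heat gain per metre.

Resistance network (inner→outer):
  R'_copper = ln(0.0340/0.0307)/(2πk) = 0.1021/(2π·444) = 3.660×10^-5 m·K/W
  R'_expanded polystyrene = ln(0.0654/0.0340)/(2πk) = 0.6542/(2π·0.0307) = 3.391 m·K/W
ΣR = 3.660×10^-5 + 3.391 = 3.391 m·K/W
Q' = ΔT/ΣR = (-194 °C − 27.4 °C)/3.391 = -65.3 W/m
(Negative Q' ⇒ heat flows inward; heat gain = 65.3 W/m.)

Q' = 65.3 W/m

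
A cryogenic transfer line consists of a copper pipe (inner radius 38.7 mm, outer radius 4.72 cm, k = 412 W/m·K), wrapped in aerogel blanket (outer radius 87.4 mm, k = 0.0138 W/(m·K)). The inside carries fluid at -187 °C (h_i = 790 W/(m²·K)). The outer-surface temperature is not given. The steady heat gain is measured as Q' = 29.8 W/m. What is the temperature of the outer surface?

T_out = 24.9 °C

Sum the resistances:
  R'_conv,in = 1/(2πr h) = 1/(2π·0.0387·790) = 0.005206 m·K/W
  R'_copper = ln(0.0472/0.0387)/(2πk) = 0.1986/(2π·412) = 7.670×10^-5 m·K/W
  R'_aerogel blanket = ln(0.0874/0.0472)/(2πk) = 0.6161/(2π·0.0138) = 7.105 m·K/W
ΣR = 7.111 m·K/W
ΔT = Q'·ΣR = 29.8 × 7.111 = 211.9 K
Heat flows inward, so T_out = T_in + ΔT = -187 + 211.9 = 24.9 °C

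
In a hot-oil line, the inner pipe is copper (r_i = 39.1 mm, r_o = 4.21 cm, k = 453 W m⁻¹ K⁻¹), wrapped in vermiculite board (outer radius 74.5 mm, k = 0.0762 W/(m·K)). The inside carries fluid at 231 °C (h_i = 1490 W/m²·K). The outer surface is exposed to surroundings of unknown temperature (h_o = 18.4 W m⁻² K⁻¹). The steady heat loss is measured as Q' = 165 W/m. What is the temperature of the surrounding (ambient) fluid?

T_out = 14.7 °C

Sum the resistances:
  R'_conv,in = 1/(2πr h) = 1/(2π·0.0391·1490) = 0.002732 m·K/W
  R'_copper = ln(0.0421/0.0391)/(2πk) = 0.07393/(2π·453) = 2.597×10^-5 m·K/W
  R'_vermiculite board = ln(0.0745/0.0421)/(2πk) = 0.5708/(2π·0.0762) = 1.192 m·K/W
  R'_conv,out = 1/(2πr h) = 1/(2π·0.0745·18.4) = 0.1161 m·K/W
ΣR = 1.311 m·K/W
ΔT = Q'·ΣR = 165 × 1.311 = 216.3 K
Heat flows outward, so T_out = T_in − ΔT = 231 − 216.3 = 14.7 °C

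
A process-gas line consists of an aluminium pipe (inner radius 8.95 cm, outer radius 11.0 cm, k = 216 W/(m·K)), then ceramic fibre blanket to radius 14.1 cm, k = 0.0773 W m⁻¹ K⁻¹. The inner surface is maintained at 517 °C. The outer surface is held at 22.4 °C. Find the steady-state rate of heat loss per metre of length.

Q' = 967 W/m

Treat each layer as a resistance in series:
  R'_aluminium = ln(0.110/0.0895)/(2πk) = 0.2062/(2π·216) = 1.520×10^-4 m·K/W
  R'_ceramic fibre blanket = ln(0.141/0.110)/(2πk) = 0.2483/(2π·0.0773) = 0.5112 m·K/W
ΣR = 1.520×10^-4 + 0.5112 = 0.5114 m·K/W
Q' = ΔT/ΣR = (517 °C − 22.4 °C)/0.5114 = 967 W/m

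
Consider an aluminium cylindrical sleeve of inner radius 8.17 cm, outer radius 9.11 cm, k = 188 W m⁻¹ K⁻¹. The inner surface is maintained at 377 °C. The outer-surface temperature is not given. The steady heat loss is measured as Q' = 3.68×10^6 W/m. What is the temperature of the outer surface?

T_out = 37.7 °C

Series resistances:
  R'_aluminium = ln(0.0911/0.0817)/(2πk) = 0.1089/(2π·188) = 9.219×10^-5 m·K/W
ΣR = 9.219×10^-5 m·K/W
ΔT = Q'·ΣR = 3.68×10^6 × 9.219×10^-5 = 339.3 K
Heat flows outward, so T_out = T_in − ΔT = 377 − 339.3 = 37.7 °C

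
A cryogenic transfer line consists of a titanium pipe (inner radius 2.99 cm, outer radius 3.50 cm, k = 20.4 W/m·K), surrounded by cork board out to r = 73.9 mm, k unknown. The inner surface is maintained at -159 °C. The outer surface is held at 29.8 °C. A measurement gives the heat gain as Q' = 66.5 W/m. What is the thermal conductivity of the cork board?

k = 0.0419 W/m·K

ΣR = ΔT/Q' = |-159 − 29.8|/66.5 = 2.839 m·K/W
Known resistances:
  R'_titanium = ln(0.0350/0.0299)/(2πk) = 0.1575/(2π·20.4) = 0.001229 m·K/W
R_cork board = ΣR − ΣR_known = 2.839 − 0.001229 = 2.838 m·K/W
ln(r₂/r₁)/(2πk) = 2.838 ⇒ k = 0.7474/(2π·2.838) = 0.0419 W/m·K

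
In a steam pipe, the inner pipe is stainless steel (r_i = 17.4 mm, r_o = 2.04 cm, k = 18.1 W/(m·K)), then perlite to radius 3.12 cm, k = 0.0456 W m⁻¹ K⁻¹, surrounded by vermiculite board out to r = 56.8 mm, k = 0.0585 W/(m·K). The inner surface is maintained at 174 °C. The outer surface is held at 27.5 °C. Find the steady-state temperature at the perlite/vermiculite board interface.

T = 104 °C

Series thermal resistances, inner to outer:
  R'_stainless steel = ln(0.0204/0.0174)/(2πk) = 0.1591/(2π·18.1) = 0.001399 m·K/W
  R'_perlite = ln(0.0312/0.0204)/(2πk) = 0.4249/(2π·0.0456) = 1.483 m·K/W
  R'_vermiculite board = ln(0.0568/0.0312)/(2πk) = 0.5991/(2π·0.0585) = 1.630 m·K/W
ΣR = 0.001399 + 1.483 + 1.630 = 3.114 m·K/W
Q' = ΔT/ΣR = (174 °C − 27.5 °C)/3.114 = 47.05 W/m
From the inner boundary to the perlite/vermiculite board interface, ΣR_partial = 1.484 m·K/W.
T_interface = T_in − Q'·ΣR_partial = 174 °C − (47.05)(1.484) = 104 °C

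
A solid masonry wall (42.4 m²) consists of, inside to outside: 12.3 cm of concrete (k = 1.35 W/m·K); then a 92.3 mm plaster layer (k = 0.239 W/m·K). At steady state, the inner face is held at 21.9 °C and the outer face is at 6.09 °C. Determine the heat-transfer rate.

Q = 1400 W

Series thermal resistances, inner to outer:
  R_concrete = L/(kA) = 0.123/(1.35·42.4) = 0.002149 K/W
  R_plaster = L/(kA) = 0.0923/(0.239·42.4) = 0.009108 K/W
ΣR = 0.002149 + 0.009108 = 0.01126 K/W
Q = ΔT/ΣR = (21.9 °C − 6.09 °C)/0.01126 = 1400 W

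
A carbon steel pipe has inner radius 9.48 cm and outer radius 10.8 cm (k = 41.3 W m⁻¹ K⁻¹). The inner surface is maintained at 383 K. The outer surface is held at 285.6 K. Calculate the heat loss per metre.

Q' = 1.94×10^5 W/m

Q' = 2πk·ΔT/ln(r₂/r₁) = 2π × 41.3 × 97.4 / ln(0.108/0.0948) = 1.94×10^5 W/m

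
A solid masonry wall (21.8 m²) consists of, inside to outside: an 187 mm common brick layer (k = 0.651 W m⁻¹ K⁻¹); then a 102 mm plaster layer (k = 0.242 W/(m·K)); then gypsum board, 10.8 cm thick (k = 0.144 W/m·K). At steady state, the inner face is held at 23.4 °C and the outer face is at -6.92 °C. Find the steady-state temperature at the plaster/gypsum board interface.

Resistance network (inner→outer):
  R_common brick = L/(kA) = 0.187/(0.651·21.8) = 0.01318 K/W
  R_plaster = L/(kA) = 0.102/(0.242·21.8) = 0.01933 K/W
  R_gypsum board = L/(kA) = 0.108/(0.144·21.8) = 0.03440 K/W
ΣR = 0.01318 + 0.01933 + 0.03440 = 0.06691 K/W
Q = ΔT/ΣR = (23.4 °C − -6.92 °C)/0.06691 = 453.1 W
From the inner boundary to the plaster/gypsum board interface, ΣR_partial = 0.03251 K/W.
T_interface = T_in − Q·ΣR_partial = 23.4 °C − (453.1)(0.03251) = 8.67 °C

T = 8.67 °C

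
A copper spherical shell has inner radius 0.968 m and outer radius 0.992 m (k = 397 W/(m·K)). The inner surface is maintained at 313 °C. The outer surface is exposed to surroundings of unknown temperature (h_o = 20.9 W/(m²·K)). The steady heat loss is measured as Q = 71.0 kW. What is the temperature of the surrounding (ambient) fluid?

T_out = 37.9 °C

Series resistances:
  R_copper = (1/0.968 − 1/0.992)/(4πk) = 0.02499/(4π·397) = 5.010×10^-6 K/W
  R_conv,out = 1/(4πr²h) = 1/(4π·0.992²·20.9) = 0.003869 K/W
ΣR = 0.003874 K/W
ΔT = Q·ΣR = 71000 × 0.003874 = 275.1 K
Heat flows outward, so T_out = T_in − ΔT = 313 − 275.1 = 37.9 °C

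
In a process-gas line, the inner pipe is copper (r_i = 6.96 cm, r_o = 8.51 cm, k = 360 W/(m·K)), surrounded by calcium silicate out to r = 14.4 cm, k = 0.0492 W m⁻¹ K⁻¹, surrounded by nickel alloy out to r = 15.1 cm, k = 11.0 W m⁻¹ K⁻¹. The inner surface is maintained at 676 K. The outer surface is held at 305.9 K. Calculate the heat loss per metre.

Resistance network (inner→outer):
  R'_copper = ln(0.0851/0.0696)/(2πk) = 0.2011/(2π·360) = 8.889×10^-5 m·K/W
  R'_calcium silicate = ln(0.144/0.0851)/(2πk) = 0.5260/(2π·0.0492) = 1.701 m·K/W
  R'_nickel alloy = ln(0.151/0.144)/(2πk) = 0.04747/(2π·11.0) = 6.868×10^-4 m·K/W
ΣR = 8.889×10^-5 + 1.701 + 6.868×10^-4 = 1.702 m·K/W
Q' = ΔT/ΣR = (676 K − 305.9 K)/1.702 = 217 W/m

Q' = 217 W/m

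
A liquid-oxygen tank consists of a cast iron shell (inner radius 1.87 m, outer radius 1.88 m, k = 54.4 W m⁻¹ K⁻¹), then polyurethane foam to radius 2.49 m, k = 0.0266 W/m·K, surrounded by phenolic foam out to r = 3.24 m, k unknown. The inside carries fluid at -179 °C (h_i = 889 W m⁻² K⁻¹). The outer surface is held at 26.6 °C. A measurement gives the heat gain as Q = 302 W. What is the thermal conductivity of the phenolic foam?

ΣR = ΔT/Q = |-179 − 26.6|/302 = 0.6808 K/W
Known resistances:
  R_conv,in = 1/(4πr²h) = 1/(4π·1.87²·889) = 2.560×10^-5 K/W
  R_cast iron = (1/1.87 − 1/1.88)/(4πk) = 0.002844/(4π·54.4) = 4.161×10^-6 K/W
  R_polyurethane foam = (1/1.88 − 1/2.49)/(4πk) = 0.1303/(4π·0.0266) = 0.3898 K/W
R_phenolic foam = ΣR − ΣR_known = 0.6808 − 0.3898 = 0.2910 K/W
(1/r₁−1/r₂)/(4πk) = 0.2910 ⇒ k = 0.09296/(4π·0.2910) = 0.0254 W/m·K

k = 0.0254 W/m·K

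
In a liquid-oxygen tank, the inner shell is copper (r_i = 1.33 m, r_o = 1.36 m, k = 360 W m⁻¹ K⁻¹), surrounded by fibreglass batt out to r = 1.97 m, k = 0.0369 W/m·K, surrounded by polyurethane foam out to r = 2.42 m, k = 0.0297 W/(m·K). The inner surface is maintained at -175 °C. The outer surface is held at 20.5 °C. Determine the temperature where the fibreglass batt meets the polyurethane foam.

T = -46.0 °C

Resistance network (inner→outer):
  R_copper = (1/1.33 − 1/1.36)/(4πk) = 0.01659/(4π·360) = 3.666×10^-6 K/W
  R_fibreglass batt = (1/1.36 − 1/1.97)/(4πk) = 0.2277/(4π·0.0369) = 0.4910 K/W
  R_polyurethane foam = (1/1.97 − 1/2.42)/(4πk) = 0.09439/(4π·0.0297) = 0.2529 K/W
ΣR = 3.666×10^-6 + 0.4910 + 0.2529 = 0.7439 K/W
Q = ΔT/ΣR = (-175 °C − 20.5 °C)/0.7439 = -262.8 W
From the inner boundary to the fibreglass batt/polyurethane foam interface, ΣR_partial = 0.4910 K/W.
T_interface = T_in − Q·ΣR_partial = -175 °C − (-262.8)(0.4910) = -46.0 °C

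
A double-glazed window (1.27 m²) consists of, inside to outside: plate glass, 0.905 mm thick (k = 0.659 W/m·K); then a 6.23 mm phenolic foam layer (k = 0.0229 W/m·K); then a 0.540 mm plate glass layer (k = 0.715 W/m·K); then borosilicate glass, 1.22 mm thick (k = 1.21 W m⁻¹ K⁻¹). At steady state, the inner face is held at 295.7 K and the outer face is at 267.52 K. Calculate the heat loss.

Q = 130 W

Series thermal resistances, inner to outer:
  R_plate glass = L/(kA) = 9.05×10^-4/(0.659·1.27) = 0.001081 K/W
  R_phenolic foam = L/(kA) = 0.00623/(0.0229·1.27) = 0.2142 K/W
  R_plate glass = L/(kA) = 5.40×10^-4/(0.715·1.27) = 5.947×10^-4 K/W
  R_borosilicate glass = L/(kA) = 0.00122/(1.21·1.27) = 7.939×10^-4 K/W
ΣR = 0.001081 + 0.2142 + 5.947×10^-4 + 7.939×10^-4 = 0.2167 K/W
Q = ΔT/ΣR = (295.7 K − 267.52 K)/0.2167 = 130 W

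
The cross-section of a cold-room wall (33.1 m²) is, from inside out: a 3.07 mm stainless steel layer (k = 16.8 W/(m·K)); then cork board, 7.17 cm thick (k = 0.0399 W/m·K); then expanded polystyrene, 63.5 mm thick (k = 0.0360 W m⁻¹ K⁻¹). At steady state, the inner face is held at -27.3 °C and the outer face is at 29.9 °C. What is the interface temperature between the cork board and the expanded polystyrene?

Series thermal resistances, inner to outer:
  R_stainless steel = L/(kA) = 0.00307/(16.8·33.1) = 5.521×10^-6 K/W
  R_cork board = L/(kA) = 0.0717/(0.0399·33.1) = 0.05429 K/W
  R_expanded polystyrene = L/(kA) = 0.0635/(0.0360·33.1) = 0.05329 K/W
ΣR = 5.521×10^-6 + 0.05429 + 0.05329 = 0.1076 K/W
Q = ΔT/ΣR = (-27.3 °C − 29.9 °C)/0.1076 = -531.6 W
From the inner boundary to the cork board/expanded polystyrene interface, ΣR_partial = 0.05430 K/W.
T_interface = T_in − Q·ΣR_partial = -27.3 °C − (-531.6)(0.05430) = 1.57 °C

T = 1.57 °C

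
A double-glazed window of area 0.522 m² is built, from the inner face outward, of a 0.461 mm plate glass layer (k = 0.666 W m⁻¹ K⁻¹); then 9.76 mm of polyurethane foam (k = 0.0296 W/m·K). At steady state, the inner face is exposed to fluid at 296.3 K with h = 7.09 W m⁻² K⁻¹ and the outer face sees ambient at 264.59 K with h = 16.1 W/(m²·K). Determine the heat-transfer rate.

Q = 31.0 W

Resistance network (inner→outer):
  R_conv,in = 1/(hA) = 1/(7.09·0.522) = 0.2702 K/W
  R_plate glass = L/(kA) = 4.61×10^-4/(0.666·0.522) = 0.001326 K/W
  R_polyurethane foam = L/(kA) = 0.00976/(0.0296·0.522) = 0.6317 K/W
  R_conv,out = 1/(hA) = 1/(16.1·0.522) = 0.1190 K/W
ΣR = 0.2702 + 0.001326 + 0.6317 + 0.1190 = 1.022 K/W
Q = ΔT/ΣR = (296.3 K − 264.59 K)/1.022 = 31.0 W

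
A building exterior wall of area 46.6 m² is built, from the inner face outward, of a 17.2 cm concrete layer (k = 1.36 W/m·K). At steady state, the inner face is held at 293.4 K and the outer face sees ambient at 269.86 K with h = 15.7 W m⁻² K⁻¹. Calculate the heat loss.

Q = 5770 W

Treat each layer as a resistance in series:
  R_concrete = L/(kA) = 0.172/(1.36·46.6) = 0.002714 K/W
  R_conv,out = 1/(hA) = 1/(15.7·46.6) = 0.001367 K/W
ΣR = 0.002714 + 0.001367 = 0.004081 K/W
Q = ΔT/ΣR = (293.4 K − 269.86 K)/0.004081 = 5770 W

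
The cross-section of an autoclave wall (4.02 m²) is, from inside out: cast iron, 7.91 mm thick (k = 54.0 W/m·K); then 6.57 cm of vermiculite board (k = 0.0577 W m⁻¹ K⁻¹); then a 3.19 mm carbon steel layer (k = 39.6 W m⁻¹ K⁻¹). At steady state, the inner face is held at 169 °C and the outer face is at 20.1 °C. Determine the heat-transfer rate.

Q = 526 W

Treat each layer as a resistance in series:
  R_cast iron = L/(kA) = 0.00791/(54.0·4.02) = 3.644×10^-5 K/W
  R_vermiculite board = L/(kA) = 0.0657/(0.0577·4.02) = 0.2832 K/W
  R_carbon steel = L/(kA) = 0.00319/(39.6·4.02) = 2.004×10^-5 K/W
ΣR = 3.644×10^-5 + 0.2832 + 2.004×10^-5 = 0.2833 K/W
Q = ΔT/ΣR = (169 °C − 20.1 °C)/0.2833 = 526 W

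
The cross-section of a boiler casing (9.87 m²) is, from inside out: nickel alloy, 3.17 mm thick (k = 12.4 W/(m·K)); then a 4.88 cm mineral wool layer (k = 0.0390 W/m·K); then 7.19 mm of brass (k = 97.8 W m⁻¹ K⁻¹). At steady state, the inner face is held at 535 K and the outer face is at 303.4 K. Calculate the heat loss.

Q = 1830 W

Treat each layer as a resistance in series:
  R_nickel alloy = L/(kA) = 0.00317/(12.4·9.87) = 2.590×10^-5 K/W
  R_mineral wool = L/(kA) = 0.0488/(0.0390·9.87) = 0.1268 K/W
  R_brass = L/(kA) = 0.00719/(97.8·9.87) = 7.449×10^-6 K/W
ΣR = 2.590×10^-5 + 0.1268 + 7.449×10^-6 = 0.1268 K/W
Q = ΔT/ΣR = (535 K − 303.4 K)/0.1268 = 1830 W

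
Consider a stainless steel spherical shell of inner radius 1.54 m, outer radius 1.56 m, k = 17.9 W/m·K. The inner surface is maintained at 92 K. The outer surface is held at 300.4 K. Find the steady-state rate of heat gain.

Q = 4πk·ΔT/(1/r₁ − 1/r₂) = 4π × 17.9 × 208.4 / (1/1.54 − 1/1.56) = 5.63×10^6 W

Q = 5.63×10^6 W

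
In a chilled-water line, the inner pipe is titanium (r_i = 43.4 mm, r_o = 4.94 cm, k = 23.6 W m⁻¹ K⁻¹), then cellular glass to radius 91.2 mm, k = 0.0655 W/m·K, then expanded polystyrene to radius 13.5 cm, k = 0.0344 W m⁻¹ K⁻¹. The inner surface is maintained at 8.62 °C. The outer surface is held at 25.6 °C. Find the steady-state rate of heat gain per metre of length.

Series thermal resistances, inner to outer:
  R'_titanium = ln(0.0494/0.0434)/(2πk) = 0.1295/(2π·23.6) = 8.733×10^-4 m·K/W
  R'_cellular glass = ln(0.0912/0.0494)/(2πk) = 0.6131/(2π·0.0655) = 1.490 m·K/W
  R'_expanded polystyrene = ln(0.135/0.0912)/(2πk) = 0.3922/(2π·0.0344) = 1.815 m·K/W
ΣR = 8.733×10^-4 + 1.490 + 1.815 = 3.306 m·K/W
Q' = ΔT/ΣR = (8.62 °C − 25.6 °C)/3.306 = -5.14 W/m
(Negative Q' ⇒ heat flows inward; heat gain = 5.14 W/m.)

Q' = 5.14 W/m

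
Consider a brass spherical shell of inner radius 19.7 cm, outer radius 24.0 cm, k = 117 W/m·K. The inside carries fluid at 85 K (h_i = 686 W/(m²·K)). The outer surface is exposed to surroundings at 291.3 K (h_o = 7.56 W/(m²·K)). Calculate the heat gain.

Series thermal resistances, inner to outer:
  R_conv,in = 1/(4πr²h) = 1/(4π·0.197²·686) = 0.002989 K/W
  R_brass = (1/0.197 − 1/0.240)/(4πk) = 0.9095/(4π·117) = 6.186×10^-4 K/W
  R_conv,out = 1/(4πr²h) = 1/(4π·0.240²·7.56) = 0.1827 K/W
ΣR = 0.002989 + 6.186×10^-4 + 0.1827 = 0.1863 K/W
Q = ΔT/ΣR = (85 K − 291.3 K)/0.1863 = -1110 W
(Negative Q ⇒ heat flows inward; heat gain = 1110 W.)

Q = 1110 W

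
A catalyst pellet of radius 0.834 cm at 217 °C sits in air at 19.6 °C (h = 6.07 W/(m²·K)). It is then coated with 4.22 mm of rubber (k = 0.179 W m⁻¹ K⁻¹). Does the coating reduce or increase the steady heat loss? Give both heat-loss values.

increases: 1.05 → 1.95 W

Critical radius for a sphere: r_cr = 2k/h = 0.0590 m = 5.90 cm.
Outer radius after coating: r₂ = 0.00834 + 0.00422 = 0.01256 m.
Since r₁ < r_cr and r₂ ≤ r_cr, the coating moves toward the maximum at r_cr — heat loss rises.
Bare: R = 1/(4πr₁²h) = 188.5 K/W; Q = 197.4/188.5 = 1.05 W.
Coated: R = R_cond + R_conv = 101.0 K/W; Q = 197.4/101.0 = 1.95 W.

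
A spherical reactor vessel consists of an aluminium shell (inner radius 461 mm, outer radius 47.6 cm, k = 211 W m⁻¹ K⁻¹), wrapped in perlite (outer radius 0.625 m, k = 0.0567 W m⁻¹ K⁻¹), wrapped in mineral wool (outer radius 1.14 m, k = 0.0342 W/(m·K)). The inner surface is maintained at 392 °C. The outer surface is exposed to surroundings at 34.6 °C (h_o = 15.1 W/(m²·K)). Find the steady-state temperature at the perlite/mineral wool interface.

T = 287 °C

Resistance network (inner→outer):
  R_aluminium = (1/0.461 − 1/0.476)/(4πk) = 0.06836/(4π·211) = 2.578×10^-5 K/W
  R_perlite = (1/0.476 − 1/0.625)/(4πk) = 0.5008/(4π·0.0567) = 0.7029 K/W
  R_mineral wool = (1/0.625 − 1/1.14)/(4πk) = 0.7228/(4π·0.0342) = 1.682 K/W
  R_conv,out = 1/(4πr²h) = 1/(4π·1.14²·15.1) = 0.004055 K/W
ΣR = 2.578×10^-5 + 0.7029 + 1.682 + 0.004055 = 2.389 K/W
Q = ΔT/ΣR = (392 °C − 34.6 °C)/2.389 = 149.6 W
From the inner boundary to the perlite/mineral wool interface, ΣR_partial = 0.7029 K/W.
T_interface = T_in − Q·ΣR_partial = 392 °C − (149.6)(0.7029) = 287 °C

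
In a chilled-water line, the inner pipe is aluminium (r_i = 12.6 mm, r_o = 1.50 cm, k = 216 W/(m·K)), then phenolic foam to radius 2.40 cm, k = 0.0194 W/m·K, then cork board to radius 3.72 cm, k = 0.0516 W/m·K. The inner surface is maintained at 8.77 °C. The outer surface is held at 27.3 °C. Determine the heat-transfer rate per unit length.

Q' = 3.56 W/m

Series thermal resistances, inner to outer:
  R'_aluminium = ln(0.0150/0.0126)/(2πk) = 0.1744/(2π·216) = 1.285×10^-4 m·K/W
  R'_phenolic foam = ln(0.0240/0.0150)/(2πk) = 0.4700/(2π·0.0194) = 3.856 m·K/W
  R'_cork board = ln(0.0372/0.0240)/(2πk) = 0.4383/(2π·0.0516) = 1.352 m·K/W
ΣR = 1.285×10^-4 + 3.856 + 1.352 = 5.208 m·K/W
Q' = ΔT/ΣR = (8.77 °C − 27.3 °C)/5.208 = -3.56 W/m
(Negative Q' ⇒ heat flows inward; heat gain = 3.56 W/m.)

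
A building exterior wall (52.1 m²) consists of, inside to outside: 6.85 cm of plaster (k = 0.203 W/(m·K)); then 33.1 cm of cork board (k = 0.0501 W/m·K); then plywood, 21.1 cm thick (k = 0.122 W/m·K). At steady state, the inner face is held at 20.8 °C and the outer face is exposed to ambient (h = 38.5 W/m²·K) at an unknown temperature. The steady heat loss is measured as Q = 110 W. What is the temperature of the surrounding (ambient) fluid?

T_out = 2.43 °C

Sum the resistances:
  R_plaster = L/(kA) = 0.0685/(0.203·52.1) = 0.006477 K/W
  R_cork board = L/(kA) = 0.331/(0.0501·52.1) = 0.1268 K/W
  R_plywood = L/(kA) = 0.211/(0.122·52.1) = 0.03320 K/W
  R_conv,out = 1/(hA) = 1/(38.5·52.1) = 4.985×10^-4 K/W
ΣR = 0.1670 K/W
ΔT = Q·ΣR = 110 × 0.1670 = 18.37 K
Heat flows outward, so T_out = T_in − ΔT = 20.8 − 18.37 = 2.43 °C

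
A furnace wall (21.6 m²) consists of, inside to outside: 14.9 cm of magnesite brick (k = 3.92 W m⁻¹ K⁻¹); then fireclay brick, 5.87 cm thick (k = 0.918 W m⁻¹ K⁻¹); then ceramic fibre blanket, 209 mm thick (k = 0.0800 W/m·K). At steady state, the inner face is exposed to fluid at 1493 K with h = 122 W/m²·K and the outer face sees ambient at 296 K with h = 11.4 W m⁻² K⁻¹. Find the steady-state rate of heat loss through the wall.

Q = 9200 W

Treat each layer as a resistance in series:
  R_conv,in = 1/(hA) = 1/(122·21.6) = 3.795×10^-4 K/W
  R_magnesite brick = L/(kA) = 0.149/(3.92·21.6) = 0.001760 K/W
  R_fireclay brick = L/(kA) = 0.0587/(0.918·21.6) = 0.002960 K/W
  R_ceramic fibre blanket = L/(kA) = 0.209/(0.0800·21.6) = 0.1209 K/W
  R_conv,out = 1/(hA) = 1/(11.4·21.6) = 0.004061 K/W
ΣR = 3.795×10^-4 + 0.001760 + 0.002960 + 0.1209 + 0.004061 = 0.1301 K/W
Q = ΔT/ΣR = (1493 K − 296 K)/0.1301 = 9200 W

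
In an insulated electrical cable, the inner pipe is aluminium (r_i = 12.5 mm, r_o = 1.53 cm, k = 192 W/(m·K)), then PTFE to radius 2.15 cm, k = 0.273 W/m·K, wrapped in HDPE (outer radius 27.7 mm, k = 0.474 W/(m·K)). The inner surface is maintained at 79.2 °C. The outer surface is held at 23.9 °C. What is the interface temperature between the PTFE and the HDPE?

T = 40.5 °C

Series thermal resistances, inner to outer:
  R'_aluminium = ln(0.0153/0.0125)/(2πk) = 0.2021/(2π·192) = 1.675×10^-4 m·K/W
  R'_PTFE = ln(0.0215/0.0153)/(2πk) = 0.3402/(2π·0.273) = 0.1983 m·K/W
  R'_HDPE = ln(0.0277/0.0215)/(2πk) = 0.2534/(2π·0.474) = 0.08508 m·K/W
ΣR = 1.675×10^-4 + 0.1983 + 0.08508 = 0.2835 m·K/W
Q' = ΔT/ΣR = (79.2 °C − 23.9 °C)/0.2835 = 195.1 W/m
From the inner boundary to the PTFE/HDPE interface, ΣR_partial = 0.1985 m·K/W.
T_interface = T_in − Q'·ΣR_partial = 79.2 °C − (195.1)(0.1985) = 40.5 °C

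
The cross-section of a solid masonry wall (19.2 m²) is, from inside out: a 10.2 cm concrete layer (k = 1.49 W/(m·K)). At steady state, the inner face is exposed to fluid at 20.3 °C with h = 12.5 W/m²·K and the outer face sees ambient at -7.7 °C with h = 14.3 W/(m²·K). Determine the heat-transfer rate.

Q = 2460 W

Series thermal resistances, inner to outer:
  R_conv,in = 1/(hA) = 1/(12.5·19.2) = 0.004167 K/W
  R_concrete = L/(kA) = 0.102/(1.49·19.2) = 0.003565 K/W
  R_conv,out = 1/(hA) = 1/(14.3·19.2) = 0.003642 K/W
ΣR = 0.004167 + 0.003565 + 0.003642 = 0.01137 K/W
Q = ΔT/ΣR = (20.3 °C − -7.7 °C)/0.01137 = 2460 W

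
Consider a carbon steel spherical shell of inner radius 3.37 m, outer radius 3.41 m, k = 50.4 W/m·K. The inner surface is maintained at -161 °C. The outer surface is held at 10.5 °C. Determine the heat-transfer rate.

Q = 4πk·ΔT/(1/r₁ − 1/r₂) = 4π × 50.4 × 171.5 / (1/3.37 − 1/3.41) = 3.12×10^7 W

Q = 31200 kW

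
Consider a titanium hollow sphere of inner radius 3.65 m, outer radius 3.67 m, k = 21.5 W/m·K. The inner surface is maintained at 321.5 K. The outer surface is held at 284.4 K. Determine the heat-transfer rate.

Q = 4πk·ΔT/(1/r₁ − 1/r₂) = 4π × 21.5 × 37.1 / (1/3.65 − 1/3.67) = 6.71×10^6 W

Q = 6710 kW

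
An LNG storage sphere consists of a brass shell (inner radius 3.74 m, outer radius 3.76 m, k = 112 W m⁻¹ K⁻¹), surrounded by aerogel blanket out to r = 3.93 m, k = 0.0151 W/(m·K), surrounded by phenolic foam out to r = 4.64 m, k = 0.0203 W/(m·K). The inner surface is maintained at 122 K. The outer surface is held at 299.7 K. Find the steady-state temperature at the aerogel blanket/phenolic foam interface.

T = 173 K

Resistance network (inner→outer):
  R_brass = (1/3.74 − 1/3.76)/(4πk) = 0.001422/(4π·112) = 1.011×10^-6 K/W
  R_aerogel blanket = (1/3.76 − 1/3.93)/(4πk) = 0.01150/(4π·0.0151) = 0.06063 K/W
  R_phenolic foam = (1/3.93 − 1/4.64)/(4πk) = 0.03894/(4π·0.0203) = 0.1526 K/W
ΣR = 1.011×10^-6 + 0.06063 + 0.1526 = 0.2132 K/W
Q = ΔT/ΣR = (122 K − 299.7 K)/0.2132 = -833.5 W
From the inner boundary to the aerogel blanket/phenolic foam interface, ΣR_partial = 0.06063 K/W.
T_interface = T_in − Q·ΣR_partial = 122 K − (-833.5)(0.06063) = 173 K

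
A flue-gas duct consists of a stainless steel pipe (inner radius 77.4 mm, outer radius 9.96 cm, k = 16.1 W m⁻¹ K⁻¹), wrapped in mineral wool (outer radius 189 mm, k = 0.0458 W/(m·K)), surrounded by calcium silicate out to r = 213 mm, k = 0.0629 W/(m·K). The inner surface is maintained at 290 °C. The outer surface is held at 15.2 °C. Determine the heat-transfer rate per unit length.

Series thermal resistances, inner to outer:
  R'_stainless steel = ln(0.0996/0.0774)/(2πk) = 0.2522/(2π·16.1) = 0.002493 m·K/W
  R'_mineral wool = ln(0.189/0.0996)/(2πk) = 0.6406/(2π·0.0458) = 2.226 m·K/W
  R'_calcium silicate = ln(0.213/0.189)/(2πk) = 0.1195/(2π·0.0629) = 0.3025 m·K/W
ΣR = 0.002493 + 2.226 + 0.3025 = 2.531 m·K/W
Q' = ΔT/ΣR = (290 °C − 15.2 °C)/2.531 = 109 W/m

Q' = 109 W/m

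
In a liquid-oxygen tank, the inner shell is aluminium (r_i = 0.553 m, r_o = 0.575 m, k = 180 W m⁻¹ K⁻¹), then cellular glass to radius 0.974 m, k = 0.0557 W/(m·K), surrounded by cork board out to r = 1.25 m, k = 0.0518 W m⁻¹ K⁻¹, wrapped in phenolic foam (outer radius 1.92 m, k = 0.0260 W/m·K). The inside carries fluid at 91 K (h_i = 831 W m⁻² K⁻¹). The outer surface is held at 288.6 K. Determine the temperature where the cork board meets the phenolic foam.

T = 212.6 K

Treat each layer as a resistance in series:
  R_conv,in = 1/(4πr²h) = 1/(4π·0.553²·831) = 3.131×10^-4 K/W
  R_aluminium = (1/0.553 − 1/0.575)/(4πk) = 0.06919/(4π·180) = 3.059×10^-5 K/W
  R_cellular glass = (1/0.575 − 1/0.974)/(4πk) = 0.7124/(4π·0.0557) = 1.018 K/W
  R_cork board = (1/0.974 − 1/1.25)/(4πk) = 0.2267/(4π·0.0518) = 0.3483 K/W
  R_phenolic foam = (1/1.25 − 1/1.92)/(4πk) = 0.2792/(4π·0.0260) = 0.8544 K/W
ΣR = 3.131×10^-4 + 3.059×10^-5 + 1.018 + 0.3483 + 0.8544 = 2.221 K/W
Q = ΔT/ΣR = (91 K − 288.6 K)/2.221 = -88.97 W
From the inner boundary to the cork board/phenolic foam interface, ΣR_partial = 1.367 K/W.
T_interface = T_in − Q·ΣR_partial = 91 K − (-88.97)(1.367) = 212.6 K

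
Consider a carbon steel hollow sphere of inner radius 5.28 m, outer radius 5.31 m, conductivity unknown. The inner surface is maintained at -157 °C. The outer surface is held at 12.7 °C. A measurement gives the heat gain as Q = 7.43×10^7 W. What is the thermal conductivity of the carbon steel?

ΣR = ΔT/Q = |-157 − 12.7|/7.43×10^7 = 2.284×10^-6 K/W
(1/r₁−1/r₂)/(4πk) = 2.284×10^-6 ⇒ k = 0.001070/(4π·2.284×10^-6) = 37.3 W/m·K

k = 37.3 W/m·K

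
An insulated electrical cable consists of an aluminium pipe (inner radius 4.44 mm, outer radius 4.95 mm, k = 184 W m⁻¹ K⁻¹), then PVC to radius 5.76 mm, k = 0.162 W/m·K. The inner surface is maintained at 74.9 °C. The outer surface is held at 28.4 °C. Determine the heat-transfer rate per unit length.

Series thermal resistances, inner to outer:
  R'_aluminium = ln(0.00495/0.00444)/(2πk) = 0.1087/(2π·184) = 9.405×10^-5 m·K/W
  R'_PVC = ln(0.00576/0.00495)/(2πk) = 0.1515/(2π·0.162) = 0.1489 m·K/W
ΣR = 9.405×10^-5 + 0.1489 = 0.1490 m·K/W
Q' = ΔT/ΣR = (74.9 °C − 28.4 °C)/0.1490 = 312 W/m

Q' = 312 W/m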